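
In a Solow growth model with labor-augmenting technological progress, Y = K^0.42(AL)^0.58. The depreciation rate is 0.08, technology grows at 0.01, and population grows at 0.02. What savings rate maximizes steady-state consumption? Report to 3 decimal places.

Break-even investment rate: n + g + δ = 0.02 + 0.01 + 0.08 = 0.11.
At the golden rule MPK = n+g+δ, and in any Cobb-Douglas steady state s = (n+g+δ)·k/y = MPK·k/y = capital's share 0.42.

s_gold = 0.420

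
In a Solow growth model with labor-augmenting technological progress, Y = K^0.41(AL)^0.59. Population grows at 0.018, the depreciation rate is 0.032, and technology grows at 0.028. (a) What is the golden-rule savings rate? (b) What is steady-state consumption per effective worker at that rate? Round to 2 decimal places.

(a) s_gold = 0.41; (b) c_gold ≈ 1.87

The effective depreciation rate is n + g + δ = 0.018 + 0.028 + 0.032 = 0.078.
For Cobb-Douglas, s_gold equals capital's share: s_gold = 0.41.
Maximizing c = f(k) − (n+g+δ)·k gives f'(k) = n+g+δ, i.e. 0.41·k^(0.41−1) = 0.078, so k_gold = (0.41/0.078)^(1/0.59) ≈ 16.6536.
y_gold = 16.6536^0.41 ≈ 3.1682; c_gold = (1−0.41)·y_gold ≈ 1.8693.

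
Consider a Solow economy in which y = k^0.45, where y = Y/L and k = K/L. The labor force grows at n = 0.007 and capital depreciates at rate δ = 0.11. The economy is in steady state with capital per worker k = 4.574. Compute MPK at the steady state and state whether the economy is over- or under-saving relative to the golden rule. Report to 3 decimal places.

under-saving; MPK ≈ 0.195

Break-even investment rate: n + δ = 0.007 + 0.11 = 0.117.
MPK = 0.45·k^(0.45−1) = 0.45·4.574^(-0.55) ≈ 0.1950.
MPK > 0.117, so the economy is dynamically efficient (under-saving).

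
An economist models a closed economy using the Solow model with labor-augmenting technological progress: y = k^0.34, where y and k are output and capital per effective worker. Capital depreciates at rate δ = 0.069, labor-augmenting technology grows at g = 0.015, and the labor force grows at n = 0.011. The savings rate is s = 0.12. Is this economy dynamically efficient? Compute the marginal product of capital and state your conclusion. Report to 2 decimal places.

n + g + δ = 0.011 + 0.015 + 0.069 = 0.095.
Steady-state k*: s·k^0.34 = 0.095·k gives k* = (0.12/0.095)^(1/0.66) ≈ 1.4247.
MPK = 0.34·1.4247^(-0.66) ≈ 0.2692.
MPK > n+g+δ = 0.095, so the economy is dynamically efficient (under-saving).

dynamically efficient; MPK ≈ 0.27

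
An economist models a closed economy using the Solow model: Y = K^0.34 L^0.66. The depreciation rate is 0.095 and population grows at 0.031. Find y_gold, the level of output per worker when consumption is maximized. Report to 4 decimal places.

y_gold ≈ 1.6676

The effective depreciation rate is n + δ = 0.031 + 0.095 = 0.126.
Maximizing c = f(k) − (n+δ)·k gives f'(k) = n+δ, i.e. 0.34·k^(0.34−1) = 0.126, so k_gold = (0.34/0.126)^(1/0.66) ≈ 4.4998.
Output: y_gold = k_gold^0.34 = 4.4998^0.34 ≈ 1.6676.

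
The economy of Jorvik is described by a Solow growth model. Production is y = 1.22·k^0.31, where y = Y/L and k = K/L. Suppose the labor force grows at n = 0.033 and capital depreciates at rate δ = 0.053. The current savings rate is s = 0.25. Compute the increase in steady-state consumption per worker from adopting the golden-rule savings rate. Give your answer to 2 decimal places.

Δc ≈ 0.02

The effective depreciation rate is n + δ = 0.033 + 0.053 = 0.086.
Current steady state (s = 0.25): k* = (0.25·1.22/0.086)^(1/0.69) ≈ 6.2634, y* = 1.22·6.2634^0.31 ≈ 2.1546, c* = (1−0.25)·2.1546 ≈ 1.6160.
Setting f'(k) = n+δ gives 0.31·1.22·k^(0.31−1) = 0.086, hence k_gold = (0.31·1.22/0.086)^(1/0.69) ≈ 8.5548.
y_gold = 1.22·8.5548^0.31 ≈ 2.3733, c_gold = y_gold − 0.086·k_gold ≈ 1.6375.
Gain: Δc = 1.6375 − 1.6160 ≈ 0.0216.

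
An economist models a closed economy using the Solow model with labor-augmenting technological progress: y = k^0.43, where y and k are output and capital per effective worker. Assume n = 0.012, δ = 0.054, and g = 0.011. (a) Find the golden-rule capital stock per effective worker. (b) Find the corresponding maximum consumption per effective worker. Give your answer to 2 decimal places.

The effective depreciation rate is n + g + δ = 0.012 + 0.011 + 0.054 = 0.077.
At the golden rule the marginal product of capital equals n+g+δ: 0.43·k^(0.43−1) = 0.077. Solving, k_gold = (0.43/0.077)^(1/0.57) ≈ 20.4403.
y_gold = 20.4403^0.43 ≈ 3.6602; c_gold = y_gold − 0.077·k_gold ≈ 2.0863.

(a) k_gold ≈ 20.44; (b) c_gold ≈ 2.09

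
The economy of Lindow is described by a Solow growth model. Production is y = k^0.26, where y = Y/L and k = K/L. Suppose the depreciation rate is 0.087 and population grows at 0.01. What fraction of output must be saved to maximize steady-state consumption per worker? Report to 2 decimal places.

The effective depreciation rate is n + δ = 0.01 + 0.087 = 0.097.
At the golden rule MPK = n+δ, and in any Cobb-Douglas steady state s = (n+δ)·k/y = MPK·k/y = capital's share 0.26.

s_gold = 0.26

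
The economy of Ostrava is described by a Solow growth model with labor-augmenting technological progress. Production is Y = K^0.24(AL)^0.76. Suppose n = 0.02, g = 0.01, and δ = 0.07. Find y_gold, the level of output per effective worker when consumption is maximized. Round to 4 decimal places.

Capital per effective worker breaks even when investment replaces (n + g + δ)·k; here n + g + δ = 0.1.
Maximizing c = f(k) − (n+g+δ)·k gives f'(k) = n+g+δ, i.e. 0.24·k^(0.24−1) = 0.1, so k_gold = (0.24/0.1)^(1/0.76) ≈ 3.1643.
Output: y_gold = k_gold^0.24 = 3.1643^0.24 ≈ 1.3185.

y_gold ≈ 1.3185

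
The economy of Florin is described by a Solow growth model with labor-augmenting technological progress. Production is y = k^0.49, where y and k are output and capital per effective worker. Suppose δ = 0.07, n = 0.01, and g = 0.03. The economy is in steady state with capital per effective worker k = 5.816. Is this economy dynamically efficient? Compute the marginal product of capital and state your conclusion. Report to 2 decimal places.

dynamically efficient; MPK ≈ 0.20

n + g + δ = 0.01 + 0.03 + 0.07 = 0.11.
MPK = 0.49·k^(0.49−1) = 0.49·5.816^(-0.51) ≈ 0.1996.
MPK > 0.11, so the economy is dynamically efficient (under-saving).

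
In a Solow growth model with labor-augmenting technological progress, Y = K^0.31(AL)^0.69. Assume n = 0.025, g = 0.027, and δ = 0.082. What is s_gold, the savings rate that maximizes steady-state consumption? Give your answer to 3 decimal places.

s_gold = 0.310

n + g + δ = 0.025 + 0.027 + 0.082 = 0.134.
At the golden rule MPK = n+g+δ, and in any Cobb-Douglas steady state s = (n+g+δ)·k/y = MPK·k/y = capital's share 0.31.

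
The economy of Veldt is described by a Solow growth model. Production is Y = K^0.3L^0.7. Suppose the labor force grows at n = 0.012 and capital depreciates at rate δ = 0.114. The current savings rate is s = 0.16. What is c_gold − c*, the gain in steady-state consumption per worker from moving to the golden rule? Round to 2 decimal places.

n + δ = 0.012 + 0.114 = 0.126.
Current steady state (s = 0.16): k* = (0.16/0.126)^(1/0.7) ≈ 1.4067, y* = 1.4067^0.3 ≈ 1.1078, c* = (1−0.16)·1.1078 ≈ 0.9306.
Setting f'(k) = n+δ gives 0.3·k^(0.3−1) = 0.126, hence k_gold = (0.3/0.126)^(1/0.7) ≈ 3.4531.
y_gold = 3.4531^0.3 ≈ 1.4503, c_gold = y_gold − 0.126·k_gold ≈ 1.0152.
Gain: Δc = 1.0152 − 0.9306 ≈ 0.0847.

Δc ≈ 0.08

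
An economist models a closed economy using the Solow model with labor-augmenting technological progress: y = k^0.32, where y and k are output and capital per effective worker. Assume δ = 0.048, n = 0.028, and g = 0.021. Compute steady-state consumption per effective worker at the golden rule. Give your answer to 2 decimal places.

The effective depreciation rate is n + g + δ = 0.028 + 0.021 + 0.048 = 0.097.
Golden rule sets MPK = n+g+δ: 0.32·k^(0.32−1) = 0.097, so k_gold = (0.32/0.097)^(1/0.68) ≈ 5.7852.
y_gold = 5.7852^0.32 ≈ 1.7536.
c_gold = y_gold − (n+g+δ)·k_gold = 1.7536 − 0.097·5.7852 ≈ 1.1925.

c_gold ≈ 1.19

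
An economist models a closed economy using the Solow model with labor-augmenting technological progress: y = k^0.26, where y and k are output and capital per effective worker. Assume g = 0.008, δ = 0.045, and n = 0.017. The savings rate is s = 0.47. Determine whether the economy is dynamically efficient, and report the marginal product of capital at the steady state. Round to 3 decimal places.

dynamically inefficient; MPK ≈ 0.039

n + g + δ = 0.017 + 0.008 + 0.045 = 0.07.
Steady-state k*: s·k^0.26 = 0.07·k gives k* = (0.47/0.07)^(1/0.74) ≈ 13.1089.
MPK = 0.26·13.1089^(-0.74) ≈ 0.0387.
MPK < n+g+δ = 0.07, so the economy is dynamically inefficient (over-saving).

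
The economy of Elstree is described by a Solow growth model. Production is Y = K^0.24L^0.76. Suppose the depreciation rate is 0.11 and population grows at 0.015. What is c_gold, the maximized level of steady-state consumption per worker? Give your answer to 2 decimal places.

Break-even investment rate: n + δ = 0.015 + 0.11 = 0.125.
At the golden rule the marginal product of capital equals n+δ: 0.24·k^(0.24−1) = 0.125. Solving, k_gold = (0.24/0.125)^(1/0.76) ≈ 2.3592.
y_gold = 2.3592^0.24 ≈ 1.2288.
c_gold = y_gold − (n+δ)·k_gold = 1.2288 − 0.125·2.3592 ≈ 0.9339.

c_gold ≈ 0.93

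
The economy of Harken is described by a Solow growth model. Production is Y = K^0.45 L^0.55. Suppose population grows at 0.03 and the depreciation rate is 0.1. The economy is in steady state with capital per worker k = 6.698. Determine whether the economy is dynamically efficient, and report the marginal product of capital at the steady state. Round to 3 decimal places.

dynamically efficient; MPK ≈ 0.158

Capital per worker breaks even when investment replaces (n + δ)·k; here n + δ = 0.13.
MPK = 0.45·k^(0.45−1) = 0.45·6.698^(-0.55) ≈ 0.1581.
MPK > 0.13, so the economy is dynamically efficient (under-saving).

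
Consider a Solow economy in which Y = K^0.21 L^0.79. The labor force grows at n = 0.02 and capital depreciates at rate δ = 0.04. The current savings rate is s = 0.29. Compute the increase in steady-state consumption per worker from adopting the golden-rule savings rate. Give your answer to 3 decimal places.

Capital per worker breaks even when investment replaces (n + δ)·k; here n + δ = 0.06.
Current steady state (s = 0.29): k* = (0.29/0.06)^(1/0.79) ≈ 7.3474, y* = 7.3474^0.21 ≈ 1.5202, c* = (1−0.29)·1.5202 ≈ 1.0793.
Maximizing c = f(k) − (n+δ)·k gives f'(k) = n+δ, i.e. 0.21·k^(0.21−1) = 0.06, so k_gold = (0.21/0.06)^(1/0.79) ≈ 4.8831.
y_gold = 4.8831^0.21 ≈ 1.3952, c_gold = y_gold − 0.06·k_gold ≈ 1.1022.
Gain: Δc = 1.1022 − 1.0793 ≈ 0.0229.

Δc ≈ 0.023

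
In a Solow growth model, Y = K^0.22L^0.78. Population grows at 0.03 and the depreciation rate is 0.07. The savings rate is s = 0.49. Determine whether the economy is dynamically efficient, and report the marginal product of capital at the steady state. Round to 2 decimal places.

The effective depreciation rate is n + δ = 0.03 + 0.07 = 0.1.
Steady-state k*: s·k^0.22 = 0.1·k gives k* = (0.49/0.1)^(1/0.78) ≈ 7.6713.
MPK = 0.22·7.6713^(-0.78) ≈ 0.0449.
MPK < n+δ = 0.1, so the economy is dynamically inefficient (over-saving).

dynamically inefficient; MPK ≈ 0.04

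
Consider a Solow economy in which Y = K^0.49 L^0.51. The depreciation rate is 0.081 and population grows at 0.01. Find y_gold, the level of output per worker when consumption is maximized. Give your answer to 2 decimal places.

y_gold ≈ 5.04

Capital per worker breaks even when investment replaces (n + δ)·k; here n + δ = 0.091.
Golden rule sets MPK = n+δ: 0.49·k^(0.49−1) = 0.091, so k_gold = (0.49/0.091)^(1/0.51) ≈ 27.1417.
Output: y_gold = k_gold^0.49 = 27.1417^0.49 ≈ 5.0406.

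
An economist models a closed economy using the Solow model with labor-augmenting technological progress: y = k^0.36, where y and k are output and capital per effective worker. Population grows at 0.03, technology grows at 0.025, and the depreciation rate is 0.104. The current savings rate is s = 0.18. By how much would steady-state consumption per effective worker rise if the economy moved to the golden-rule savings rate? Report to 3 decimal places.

The effective depreciation rate is n + g + δ = 0.03 + 0.025 + 0.104 = 0.159.
Current steady state (s = 0.18): k* = (0.18/0.159)^(1/0.64) ≈ 1.2139, y* = 1.2139^0.36 ≈ 1.0723, c* = (1−0.18)·1.0723 ≈ 0.8793.
Setting f'(k) = n+g+δ gives 0.36·k^(0.36−1) = 0.159, hence k_gold = (0.36/0.159)^(1/0.64) ≈ 3.5854.
y_gold = 3.5854^0.36 ≈ 1.5836, c_gold = y_gold − 0.159·k_gold ≈ 1.0135.
Gain: Δc = 1.0135 − 0.8793 ≈ 0.1342.

Δc ≈ 0.134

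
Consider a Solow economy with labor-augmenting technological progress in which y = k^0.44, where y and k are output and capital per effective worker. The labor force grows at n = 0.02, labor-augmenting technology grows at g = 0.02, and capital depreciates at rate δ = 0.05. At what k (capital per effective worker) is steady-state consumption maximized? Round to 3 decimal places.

k_gold ≈ 17.011

Break-even investment rate: n + g + δ = 0.02 + 0.02 + 0.05 = 0.09.
At the golden rule the marginal product of capital equals n+g+δ: 0.44·k^(0.44−1) = 0.09. Solving, k_gold = (0.44/0.09)^(1/0.56) ≈ 17.0111.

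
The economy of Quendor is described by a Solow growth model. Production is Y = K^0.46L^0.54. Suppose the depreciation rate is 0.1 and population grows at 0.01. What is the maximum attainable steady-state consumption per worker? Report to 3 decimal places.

c_gold ≈ 1.827

Capital per worker breaks even when investment replaces (n + δ)·k; here n + δ = 0.11.
At the golden rule the marginal product of capital equals n+δ: 0.46·k^(0.46−1) = 0.11. Solving, k_gold = (0.46/0.11)^(1/0.54) ≈ 14.1474.
y_gold = 14.1474^0.46 ≈ 3.3831.
c_gold = y_gold − (n+δ)·k_gold = 3.3831 − 0.11·14.1474 ≈ 1.8269.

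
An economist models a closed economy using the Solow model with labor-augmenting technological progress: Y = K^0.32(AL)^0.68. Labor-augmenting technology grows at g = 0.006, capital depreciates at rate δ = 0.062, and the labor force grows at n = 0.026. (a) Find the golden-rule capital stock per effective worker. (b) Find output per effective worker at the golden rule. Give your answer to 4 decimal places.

(a) k_gold ≈ 6.0588; (b) y_gold ≈ 1.7798

n + g + δ = 0.026 + 0.006 + 0.062 = 0.094.
Golden rule sets MPK = n+g+δ: 0.32·k^(0.32−1) = 0.094, so k_gold = (0.32/0.094)^(1/0.68) ≈ 6.0588.
y_gold = 6.0588^0.32 ≈ 1.7798.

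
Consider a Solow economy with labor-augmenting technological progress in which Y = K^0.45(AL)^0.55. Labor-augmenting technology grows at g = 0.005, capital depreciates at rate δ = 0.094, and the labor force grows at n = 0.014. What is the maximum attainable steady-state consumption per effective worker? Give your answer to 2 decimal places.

c_gold ≈ 1.70

The effective depreciation rate is n + g + δ = 0.014 + 0.005 + 0.094 = 0.113.
Maximizing c = f(k) − (n+g+δ)·k gives f'(k) = n+g+δ, i.e. 0.45·k^(0.45−1) = 0.113, so k_gold = (0.45/0.113)^(1/0.55) ≈ 12.3354.
y_gold = 12.3354^0.45 ≈ 3.0976.
c_gold = y_gold − (n+g+δ)·k_gold = 3.0976 − 0.113·12.3354 ≈ 1.7037.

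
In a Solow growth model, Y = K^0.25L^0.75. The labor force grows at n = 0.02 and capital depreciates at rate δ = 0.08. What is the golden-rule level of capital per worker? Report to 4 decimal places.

k_gold ≈ 3.3930

Capital per worker breaks even when investment replaces (n + δ)·k; here n + δ = 0.1.
Golden rule sets MPK = n+δ: 0.25·k^(0.25−1) = 0.1, so k_gold = (0.25/0.1)^(1/0.75) ≈ 3.3930.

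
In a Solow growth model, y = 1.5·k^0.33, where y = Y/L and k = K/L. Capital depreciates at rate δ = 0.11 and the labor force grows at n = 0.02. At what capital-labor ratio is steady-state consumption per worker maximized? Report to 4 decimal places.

k_gold ≈ 7.3563

Capital per worker breaks even when investment replaces (n + δ)·k; here n + δ = 0.13.
Golden rule sets MPK = n+δ: 0.33·1.5·k^(0.33−1) = 0.13, so k_gold = (0.33·1.5/0.13)^(1/0.67) ≈ 7.3563.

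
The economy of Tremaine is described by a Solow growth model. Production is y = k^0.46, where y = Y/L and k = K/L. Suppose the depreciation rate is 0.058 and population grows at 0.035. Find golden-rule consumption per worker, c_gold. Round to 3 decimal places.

The effective depreciation rate is n + δ = 0.035 + 0.058 = 0.093.
Maximizing c = f(k) − (n+δ)·k gives f'(k) = n+δ, i.e. 0.46·k^(0.46−1) = 0.093, so k_gold = (0.46/0.093)^(1/0.54) ≈ 19.3061.
y_gold = 19.3061^0.46 ≈ 3.9032.
c_gold = y_gold − (n+δ)·k_gold = 3.9032 − 0.093·19.3061 ≈ 2.1077.

c_gold ≈ 2.108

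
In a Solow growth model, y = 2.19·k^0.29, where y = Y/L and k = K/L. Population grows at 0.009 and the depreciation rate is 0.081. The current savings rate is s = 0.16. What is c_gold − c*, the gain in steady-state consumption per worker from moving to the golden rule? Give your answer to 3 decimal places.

n + δ = 0.009 + 0.081 = 0.09.
Current steady state (s = 0.16): k* = (0.16·2.19/0.09)^(1/0.71) ≈ 6.7833, y* = 2.19·6.7833^0.29 ≈ 3.8156, c* = (1−0.16)·3.8156 ≈ 3.2051.
Maximizing c = f(k) − (n+δ)·k gives f'(k) = n+δ, i.e. 0.29·2.19·k^(0.29−1) = 0.09, so k_gold = (0.29·2.19/0.09)^(1/0.71) ≈ 15.6751.
y_gold = 2.19·15.6751^0.29 ≈ 4.8647, c_gold = y_gold − 0.09·k_gold ≈ 3.4539.
Gain: Δc = 3.4539 − 3.2051 ≈ 0.2488.

Δc ≈ 0.249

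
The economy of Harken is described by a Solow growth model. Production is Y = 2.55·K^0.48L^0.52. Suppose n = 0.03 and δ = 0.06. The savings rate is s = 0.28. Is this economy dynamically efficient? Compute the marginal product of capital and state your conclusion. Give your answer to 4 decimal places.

dynamically efficient; MPK ≈ 0.1543

n + δ = 0.03 + 0.06 = 0.09.
Steady-state k*: s·A·k^0.48 = 0.09·k gives k* = (0.28·2.55/0.09)^(1/0.52) ≈ 53.6689.
MPK = 0.48·2.55·53.6689^(-0.52) ≈ 0.1543.
MPK > n+δ = 0.09, so the economy is dynamically efficient (under-saving).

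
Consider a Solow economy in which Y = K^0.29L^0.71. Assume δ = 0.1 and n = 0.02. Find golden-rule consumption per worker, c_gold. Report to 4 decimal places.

c_gold ≈ 1.0181

The effective depreciation rate is n + δ = 0.02 + 0.1 = 0.12.
Golden rule sets MPK = n+δ: 0.29·k^(0.29−1) = 0.12, so k_gold = (0.29/0.12)^(1/0.71) ≈ 3.4653.
y_gold = 3.4653^0.29 ≈ 1.4339.
c_gold = y_gold − (n+δ)·k_gold = 1.4339 − 0.12·3.4653 ≈ 1.0181.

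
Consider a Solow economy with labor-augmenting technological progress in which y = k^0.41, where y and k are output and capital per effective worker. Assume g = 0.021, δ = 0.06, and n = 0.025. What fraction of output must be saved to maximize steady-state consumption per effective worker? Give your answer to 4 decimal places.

Break-even investment rate: n + g + δ = 0.025 + 0.021 + 0.06 = 0.106.
At the golden rule MPK = n+g+δ, and in any Cobb-Douglas steady state s = (n+g+δ)·k/y = MPK·k/y = capital's share 0.41.

s_gold = 0.4100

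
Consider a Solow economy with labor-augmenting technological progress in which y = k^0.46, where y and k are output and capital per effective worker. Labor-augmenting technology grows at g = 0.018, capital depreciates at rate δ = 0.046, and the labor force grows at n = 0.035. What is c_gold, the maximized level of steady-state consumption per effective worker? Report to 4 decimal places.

c_gold ≈ 1.9984

Capital per effective worker breaks even when investment replaces (n + g + δ)·k; here n + g + δ = 0.099.
Golden rule sets MPK = n+g+δ: 0.46·k^(0.46−1) = 0.099, so k_gold = (0.46/0.099)^(1/0.54) ≈ 17.1954.
y_gold = 17.1954^0.46 ≈ 3.7007.
c_gold = y_gold − (n+g+δ)·k_gold = 3.7007 − 0.099·17.1954 ≈ 1.9984.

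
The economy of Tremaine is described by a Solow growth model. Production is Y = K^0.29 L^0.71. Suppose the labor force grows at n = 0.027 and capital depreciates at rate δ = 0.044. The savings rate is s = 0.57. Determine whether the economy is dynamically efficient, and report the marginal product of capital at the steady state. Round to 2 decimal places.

The effective depreciation rate is n + δ = 0.027 + 0.044 = 0.071.
Steady-state k*: s·k^0.29 = 0.071·k gives k* = (0.57/0.071)^(1/0.71) ≈ 18.7978.
MPK = 0.29·18.7978^(-0.71) ≈ 0.0361.
MPK < n+δ = 0.071, so the economy is dynamically inefficient (over-saving).

dynamically inefficient; MPK ≈ 0.04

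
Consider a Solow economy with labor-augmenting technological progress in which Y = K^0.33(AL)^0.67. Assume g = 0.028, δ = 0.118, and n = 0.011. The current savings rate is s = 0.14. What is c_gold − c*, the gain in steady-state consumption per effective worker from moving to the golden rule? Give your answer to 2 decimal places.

Δc ≈ 0.15

Break-even investment rate: n + g + δ = 0.011 + 0.028 + 0.118 = 0.157.
Current steady state (s = 0.14): k* = (0.14/0.157)^(1/0.67) ≈ 0.8428, y* = 0.8428^0.33 ≈ 0.9451, c* = (1−0.14)·0.9451 ≈ 0.8128.
Maximizing c = f(k) − (n+g+δ)·k gives f'(k) = n+g+δ, i.e. 0.33·k^(0.33−1) = 0.157, so k_gold = (0.33/0.157)^(1/0.67) ≈ 3.0305.
y_gold = 3.0305^0.33 ≈ 1.4418, c_gold = y_gold − 0.157·k_gold ≈ 0.9660.
Gain: Δc = 0.9660 − 0.8128 ≈ 0.1532.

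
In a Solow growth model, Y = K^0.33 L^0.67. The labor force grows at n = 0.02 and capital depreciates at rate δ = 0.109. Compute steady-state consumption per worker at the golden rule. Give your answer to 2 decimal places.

n + δ = 0.02 + 0.109 = 0.129.
Golden rule sets MPK = n+δ: 0.33·k^(0.33−1) = 0.129, so k_gold = (0.33/0.129)^(1/0.67) ≈ 4.0630.
y_gold = 4.0630^0.33 ≈ 1.5882.
c_gold = y_gold − (n+δ)·k_gold = 1.5882 − 0.129·4.0630 ≈ 1.0641.

c_gold ≈ 1.06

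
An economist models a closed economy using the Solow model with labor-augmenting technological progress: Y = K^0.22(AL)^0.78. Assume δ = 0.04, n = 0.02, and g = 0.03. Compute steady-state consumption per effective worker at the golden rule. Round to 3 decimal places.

Break-even investment rate: n + g + δ = 0.02 + 0.03 + 0.04 = 0.09.
Maximizing c = f(k) − (n+g+δ)·k gives f'(k) = n+g+δ, i.e. 0.22·k^(0.22−1) = 0.09, so k_gold = (0.22/0.09)^(1/0.78) ≈ 3.1453.
y_gold = 3.1453^0.22 ≈ 1.2867.
c_gold = y_gold − (n+g+δ)·k_gold = 1.2867 − 0.09·3.1453 ≈ 1.0036.

c_gold ≈ 1.004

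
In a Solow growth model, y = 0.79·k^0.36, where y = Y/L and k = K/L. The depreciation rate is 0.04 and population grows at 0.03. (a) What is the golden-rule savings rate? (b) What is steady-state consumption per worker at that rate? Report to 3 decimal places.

The effective depreciation rate is n + δ = 0.03 + 0.04 = 0.07.
For Cobb-Douglas, s_gold equals capital's share: s_gold = 0.36.
Golden rule sets MPK = n+δ: 0.36·0.79·k^(0.36−1) = 0.07, so k_gold = (0.36·0.79/0.07)^(1/0.64) ≈ 8.9392.
y_gold = 0.79·8.9392^0.36 ≈ 1.7382; c_gold = (1−0.36)·y_gold ≈ 1.1124.

(a) s_gold = 0.360; (b) c_gold ≈ 1.112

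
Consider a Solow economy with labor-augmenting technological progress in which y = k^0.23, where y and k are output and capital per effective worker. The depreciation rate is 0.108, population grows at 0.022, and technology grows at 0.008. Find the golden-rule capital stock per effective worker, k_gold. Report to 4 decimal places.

Break-even investment rate: n + g + δ = 0.022 + 0.008 + 0.108 = 0.138.
Setting f'(k) = n+g+δ gives 0.23·k^(0.23−1) = 0.138, hence k_gold = (0.23/0.138)^(1/0.77) ≈ 1.9414.

k_gold ≈ 1.9414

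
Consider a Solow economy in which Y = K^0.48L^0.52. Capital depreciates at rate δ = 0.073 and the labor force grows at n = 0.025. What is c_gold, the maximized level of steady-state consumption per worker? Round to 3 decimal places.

c_gold ≈ 2.254

Capital per worker breaks even when investment replaces (n + δ)·k; here n + δ = 0.098.
Golden rule sets MPK = n+δ: 0.48·k^(0.48−1) = 0.098, so k_gold = (0.48/0.098)^(1/0.52) ≈ 21.2301.
y_gold = 21.2301^0.48 ≈ 4.3345.
c_gold = y_gold − (n+δ)·k_gold = 4.3345 − 0.098·21.2301 ≈ 2.2539.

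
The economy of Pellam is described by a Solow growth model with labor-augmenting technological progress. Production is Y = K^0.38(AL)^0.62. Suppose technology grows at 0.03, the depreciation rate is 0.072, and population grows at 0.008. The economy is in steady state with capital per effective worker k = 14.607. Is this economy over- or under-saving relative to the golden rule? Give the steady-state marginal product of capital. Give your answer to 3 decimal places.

Break-even investment rate: n + g + δ = 0.008 + 0.03 + 0.072 = 0.11.
MPK = 0.38·k^(0.38−1) = 0.38·14.607^(-0.62) ≈ 0.0721.
MPK < 0.11, so the economy is dynamically inefficient (over-saving).

over-saving; MPK ≈ 0.072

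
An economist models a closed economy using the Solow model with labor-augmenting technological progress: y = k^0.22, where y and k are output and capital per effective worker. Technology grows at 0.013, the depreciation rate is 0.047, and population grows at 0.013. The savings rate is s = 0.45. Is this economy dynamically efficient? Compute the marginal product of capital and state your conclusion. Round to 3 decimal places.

dynamically inefficient; MPK ≈ 0.036

Capital per effective worker breaks even when investment replaces (n + g + δ)·k; here n + g + δ = 0.073.
Steady-state k*: s·k^0.22 = 0.073·k gives k* = (0.45/0.073)^(1/0.78) ≈ 10.2962.
MPK = 0.22·10.2962^(-0.78) ≈ 0.0357.
MPK < n+g+δ = 0.073, so the economy is dynamically inefficient (over-saving).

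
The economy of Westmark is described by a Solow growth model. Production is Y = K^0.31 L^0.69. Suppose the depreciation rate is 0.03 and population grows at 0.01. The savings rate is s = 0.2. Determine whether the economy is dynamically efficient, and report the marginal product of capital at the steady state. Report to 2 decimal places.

dynamically efficient; MPK ≈ 0.06

Capital per worker breaks even when investment replaces (n + δ)·k; here n + δ = 0.04.
Steady-state k*: s·k^0.31 = 0.04·k gives k* = (0.2/0.04)^(1/0.69) ≈ 10.3039.
MPK = 0.31·10.3039^(-0.69) ≈ 0.0620.
MPK > n+δ = 0.04, so the economy is dynamically efficient (under-saving).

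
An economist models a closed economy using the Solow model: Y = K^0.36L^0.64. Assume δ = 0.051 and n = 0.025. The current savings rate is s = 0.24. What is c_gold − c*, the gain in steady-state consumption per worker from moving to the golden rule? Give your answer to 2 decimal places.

Capital per worker breaks even when investment replaces (n + δ)·k; here n + δ = 0.076.
Current steady state (s = 0.24): k* = (0.24/0.076)^(1/0.64) ≈ 6.0299, y* = 6.0299^0.36 ≈ 1.9095, c* = (1−0.24)·1.9095 ≈ 1.4512.
Maximizing c = f(k) − (n+δ)·k gives f'(k) = n+δ, i.e. 0.36·k^(0.36−1) = 0.076, so k_gold = (0.36/0.076)^(1/0.64) ≈ 11.3619.
y_gold = 11.3619^0.36 ≈ 2.3986, c_gold = y_gold − 0.076·k_gold ≈ 1.5351.
Gain: Δc = 1.5351 − 1.4512 ≈ 0.0839.

Δc ≈ 0.08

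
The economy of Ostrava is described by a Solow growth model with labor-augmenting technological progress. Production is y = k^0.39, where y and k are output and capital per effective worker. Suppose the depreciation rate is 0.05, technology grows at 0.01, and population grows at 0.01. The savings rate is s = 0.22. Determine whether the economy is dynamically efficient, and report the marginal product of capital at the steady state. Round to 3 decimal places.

dynamically efficient; MPK ≈ 0.124

Capital per effective worker breaks even when investment replaces (n + g + δ)·k; here n + g + δ = 0.07.
Steady-state k*: s·k^0.39 = 0.07·k gives k* = (0.22/0.07)^(1/0.61) ≈ 6.5356.
MPK = 0.39·6.5356^(-0.61) ≈ 0.1241.
MPK > n+g+δ = 0.07, so the economy is dynamically efficient (under-saving).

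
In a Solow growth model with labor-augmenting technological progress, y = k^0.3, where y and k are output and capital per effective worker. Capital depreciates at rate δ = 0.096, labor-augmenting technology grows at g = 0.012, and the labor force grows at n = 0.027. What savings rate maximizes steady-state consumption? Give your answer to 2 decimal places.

The effective depreciation rate is n + g + δ = 0.027 + 0.012 + 0.096 = 0.135.
At the golden rule MPK = n+g+δ, and in any Cobb-Douglas steady state s = (n+g+δ)·k/y = MPK·k/y = capital's share 0.3.

s_gold = 0.30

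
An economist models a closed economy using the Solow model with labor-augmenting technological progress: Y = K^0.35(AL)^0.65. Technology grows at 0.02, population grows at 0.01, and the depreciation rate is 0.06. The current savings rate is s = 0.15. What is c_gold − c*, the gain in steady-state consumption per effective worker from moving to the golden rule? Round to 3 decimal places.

Δc ≈ 0.231

n + g + δ = 0.01 + 0.02 + 0.06 = 0.09.
Current steady state (s = 0.15): k* = (0.15/0.09)^(1/0.65) ≈ 2.1943, y* = 2.1943^0.35 ≈ 1.3166, c* = (1−0.15)·1.3166 ≈ 1.1191.
Golden rule sets MPK = n+g+δ: 0.35·k^(0.35−1) = 0.09, so k_gold = (0.35/0.09)^(1/0.65) ≈ 8.0802.
y_gold = 8.0802^0.35 ≈ 2.0778, c_gold = y_gold − 0.09·k_gold ≈ 1.3506.
Gain: Δc = 1.3506 − 1.1191 ≈ 0.2314.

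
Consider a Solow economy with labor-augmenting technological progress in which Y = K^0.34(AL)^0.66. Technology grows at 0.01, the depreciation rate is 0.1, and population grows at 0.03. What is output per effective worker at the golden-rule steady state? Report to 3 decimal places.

y_gold ≈ 1.579

Capital per effective worker breaks even when investment replaces (n + g + δ)·k; here n + g + δ = 0.14.
Maximizing c = f(k) − (n+g+δ)·k gives f'(k) = n+g+δ, i.e. 0.34·k^(0.34−1) = 0.14, so k_gold = (0.34/0.14)^(1/0.66) ≈ 3.8359.
Output: y_gold = k_gold^0.34 = 3.8359^0.34 ≈ 1.5795.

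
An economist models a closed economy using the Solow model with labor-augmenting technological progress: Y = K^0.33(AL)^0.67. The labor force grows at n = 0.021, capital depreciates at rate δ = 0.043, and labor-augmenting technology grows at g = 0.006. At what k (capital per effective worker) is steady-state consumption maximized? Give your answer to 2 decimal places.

k_gold ≈ 10.12

The effective depreciation rate is n + g + δ = 0.021 + 0.006 + 0.043 = 0.07.
Setting f'(k) = n+g+δ gives 0.33·k^(0.33−1) = 0.07, hence k_gold = (0.33/0.07)^(1/0.67) ≈ 10.1181.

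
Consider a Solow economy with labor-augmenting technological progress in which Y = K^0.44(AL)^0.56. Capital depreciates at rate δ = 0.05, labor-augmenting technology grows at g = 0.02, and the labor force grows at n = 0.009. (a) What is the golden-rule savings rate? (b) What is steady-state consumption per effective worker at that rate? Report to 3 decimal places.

n + g + δ = 0.009 + 0.02 + 0.05 = 0.079.
For Cobb-Douglas, s_gold equals capital's share: s_gold = 0.44.
Golden rule sets MPK = n+g+δ: 0.44·k^(0.44−1) = 0.079, so k_gold = (0.44/0.079)^(1/0.56) ≈ 21.4700.
y_gold = 21.4700^0.44 ≈ 3.8548; c_gold = (1−0.44)·y_gold ≈ 2.1587.

(a) s_gold = 0.440; (b) c_gold ≈ 2.159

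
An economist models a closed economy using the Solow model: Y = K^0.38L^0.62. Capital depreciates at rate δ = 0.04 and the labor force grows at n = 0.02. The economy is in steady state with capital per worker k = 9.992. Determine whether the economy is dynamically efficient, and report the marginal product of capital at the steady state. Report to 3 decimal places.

The effective depreciation rate is n + δ = 0.02 + 0.04 = 0.06.
MPK = 0.38·k^(0.38−1) = 0.38·9.992^(-0.62) ≈ 0.0912.
MPK > 0.06, so the economy is dynamically efficient (under-saving).

dynamically efficient; MPK ≈ 0.091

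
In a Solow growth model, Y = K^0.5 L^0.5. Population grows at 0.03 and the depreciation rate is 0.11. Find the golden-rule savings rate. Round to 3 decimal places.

s_gold = 0.500

Break-even investment rate: n + δ = 0.03 + 0.11 = 0.14.
At the golden rule MPK = n+δ, and in any Cobb-Douglas steady state s = (n+δ)·k/y = MPK·k/y = capital's share 0.5.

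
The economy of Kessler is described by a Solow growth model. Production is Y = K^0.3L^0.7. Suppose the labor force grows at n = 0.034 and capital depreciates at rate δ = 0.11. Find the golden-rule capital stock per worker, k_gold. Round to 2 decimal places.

Capital per worker breaks even when investment replaces (n + δ)·k; here n + δ = 0.144.
Golden rule sets MPK = n+δ: 0.3·k^(0.3−1) = 0.144, so k_gold = (0.3/0.144)^(1/0.7) ≈ 2.8534.

k_gold ≈ 2.85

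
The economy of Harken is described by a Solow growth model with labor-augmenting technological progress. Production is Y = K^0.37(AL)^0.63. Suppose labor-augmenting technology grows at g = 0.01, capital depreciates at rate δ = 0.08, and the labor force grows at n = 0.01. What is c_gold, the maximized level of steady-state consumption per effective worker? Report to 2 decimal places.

c_gold ≈ 1.36

Break-even investment rate: n + g + δ = 0.01 + 0.01 + 0.08 = 0.1.
Golden rule sets MPK = n+g+δ: 0.37·k^(0.37−1) = 0.1, so k_gold = (0.37/0.1)^(1/0.63) ≈ 7.9782.
y_gold = 7.9782^0.37 ≈ 2.1563.
c_gold = y_gold − (n+g+δ)·k_gold = 2.1563 − 0.1·7.9782 ≈ 1.3585.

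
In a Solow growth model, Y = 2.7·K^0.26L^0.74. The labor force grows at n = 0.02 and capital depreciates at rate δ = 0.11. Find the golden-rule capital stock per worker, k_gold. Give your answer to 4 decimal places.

k_gold ≈ 9.7661

Break-even investment rate: n + δ = 0.02 + 0.11 = 0.13.
Setting f'(k) = n+δ gives 0.26·2.7·k^(0.26−1) = 0.13, hence k_gold = (0.26·2.7/0.13)^(1/0.74) ≈ 9.7661.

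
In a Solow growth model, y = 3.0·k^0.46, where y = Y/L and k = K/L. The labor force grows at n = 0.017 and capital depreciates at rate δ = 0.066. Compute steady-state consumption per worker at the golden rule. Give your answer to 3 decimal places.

Break-even investment rate: n + δ = 0.017 + 0.066 = 0.083.
Setting f'(k) = n+δ gives 0.46·3.0·k^(0.46−1) = 0.083, hence k_gold = (0.46·3.0/0.083)^(1/0.54) ≈ 182.2815.
y_gold = 3.0·182.2815^0.46 ≈ 32.8899.
c_gold = y_gold − (n+δ)·k_gold = 32.8899 − 0.083·182.2815 ≈ 17.7606.

c_gold ≈ 17.761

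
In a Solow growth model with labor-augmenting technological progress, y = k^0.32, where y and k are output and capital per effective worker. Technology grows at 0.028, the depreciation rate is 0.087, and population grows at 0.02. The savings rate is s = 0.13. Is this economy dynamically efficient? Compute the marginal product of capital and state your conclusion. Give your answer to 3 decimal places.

dynamically efficient; MPK ≈ 0.332

Break-even investment rate: n + g + δ = 0.02 + 0.028 + 0.087 = 0.135.
Steady-state k*: s·k^0.32 = 0.135·k gives k* = (0.13/0.135)^(1/0.68) ≈ 0.9460.
MPK = 0.32·0.9460^(-0.68) ≈ 0.3323.
MPK > n+g+δ = 0.135, so the economy is dynamically efficient (under-saving).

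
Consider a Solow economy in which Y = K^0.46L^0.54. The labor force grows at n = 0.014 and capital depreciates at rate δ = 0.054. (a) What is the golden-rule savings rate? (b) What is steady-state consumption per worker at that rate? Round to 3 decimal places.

(a) s_gold = 0.460; (b) c_gold ≈ 2.752

The effective depreciation rate is n + δ = 0.014 + 0.054 = 0.068.
For Cobb-Douglas, s_gold equals capital's share: s_gold = 0.46.
Maximizing c = f(k) − (n+δ)·k gives f'(k) = n+δ, i.e. 0.46·k^(0.46−1) = 0.068, so k_gold = (0.46/0.068)^(1/0.54) ≈ 34.4745.
y_gold = 34.4745^0.46 ≈ 5.0962; c_gold = (1−0.46)·y_gold ≈ 2.7520.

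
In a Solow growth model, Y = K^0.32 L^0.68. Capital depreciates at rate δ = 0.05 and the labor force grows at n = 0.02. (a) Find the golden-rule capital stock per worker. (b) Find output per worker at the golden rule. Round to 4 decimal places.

(a) k_gold ≈ 9.3468; (b) y_gold ≈ 2.0446

Capital per worker breaks even when investment replaces (n + δ)·k; here n + δ = 0.07.
Setting f'(k) = n+δ gives 0.32·k^(0.32−1) = 0.07, hence k_gold = (0.32/0.07)^(1/0.68) ≈ 9.3468.
y_gold = 9.3468^0.32 ≈ 2.0446.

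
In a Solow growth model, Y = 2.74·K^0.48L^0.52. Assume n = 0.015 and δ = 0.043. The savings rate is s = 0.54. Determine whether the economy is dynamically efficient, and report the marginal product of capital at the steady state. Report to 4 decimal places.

Capital per worker breaks even when investment replaces (n + δ)·k; here n + δ = 0.058.
Steady-state k*: s·A·k^0.48 = 0.058·k gives k* = (0.54·2.74/0.058)^(1/0.52) ≈ 507.2519.
MPK = 0.48·2.74·507.2519^(-0.52) ≈ 0.0516.
MPK < n+δ = 0.058, so the economy is dynamically inefficient (over-saving).

dynamically inefficient; MPK ≈ 0.0516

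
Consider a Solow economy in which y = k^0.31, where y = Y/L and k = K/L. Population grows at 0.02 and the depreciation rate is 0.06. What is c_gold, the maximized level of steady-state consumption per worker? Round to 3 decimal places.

c_gold ≈ 1.268

n + δ = 0.02 + 0.06 = 0.08.
At the golden rule the marginal product of capital equals n+δ: 0.31·k^(0.31−1) = 0.08. Solving, k_gold = (0.31/0.08)^(1/0.69) ≈ 7.1214.
y_gold = 7.1214^0.31 ≈ 1.8378.
c_gold = y_gold − (n+δ)·k_gold = 1.8378 − 0.08·7.1214 ≈ 1.2681.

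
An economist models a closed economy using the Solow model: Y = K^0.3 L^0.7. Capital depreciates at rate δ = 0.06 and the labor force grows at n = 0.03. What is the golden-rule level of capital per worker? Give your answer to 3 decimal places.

Capital per worker breaks even when investment replaces (n + δ)·k; here n + δ = 0.09.
Golden rule sets MPK = n+δ: 0.3·k^(0.3−1) = 0.09, so k_gold = (0.3/0.09)^(1/0.7) ≈ 5.5843.

k_gold ≈ 5.584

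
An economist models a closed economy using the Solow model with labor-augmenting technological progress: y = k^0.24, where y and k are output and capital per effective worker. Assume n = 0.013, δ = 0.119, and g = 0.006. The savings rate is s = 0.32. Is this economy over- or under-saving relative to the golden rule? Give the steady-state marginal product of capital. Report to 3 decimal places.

over-saving; MPK ≈ 0.103

Capital per effective worker breaks even when investment replaces (n + g + δ)·k; here n + g + δ = 0.138.
Steady-state k*: s·k^0.24 = 0.138·k gives k* = (0.32/0.138)^(1/0.76) ≈ 3.0243.
MPK = 0.24·3.0243^(-0.76) ≈ 0.1035.
MPK < n+g+δ = 0.138, so the economy is dynamically inefficient (over-saving).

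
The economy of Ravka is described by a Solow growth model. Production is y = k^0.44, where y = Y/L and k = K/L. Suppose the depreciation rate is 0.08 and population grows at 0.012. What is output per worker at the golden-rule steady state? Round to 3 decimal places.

y_gold ≈ 3.420

Capital per worker breaks even when investment replaces (n + δ)·k; here n + δ = 0.092.
Maximizing c = f(k) − (n+δ)·k gives f'(k) = n+δ, i.e. 0.44·k^(0.44−1) = 0.092, so k_gold = (0.44/0.092)^(1/0.56) ≈ 16.3564.
Output: y_gold = k_gold^0.44 = 16.3564^0.44 ≈ 3.4200.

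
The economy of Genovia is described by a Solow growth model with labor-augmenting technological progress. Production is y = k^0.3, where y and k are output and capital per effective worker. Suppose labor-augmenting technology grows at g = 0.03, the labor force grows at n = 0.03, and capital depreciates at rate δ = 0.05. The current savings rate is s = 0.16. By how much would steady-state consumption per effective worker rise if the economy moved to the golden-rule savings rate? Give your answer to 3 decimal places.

Δc ≈ 0.090

n + g + δ = 0.03 + 0.03 + 0.05 = 0.11.
Current steady state (s = 0.16): k* = (0.16/0.11)^(1/0.7) ≈ 1.7079, y* = 1.7079^0.3 ≈ 1.1742, c* = (1−0.16)·1.1742 ≈ 0.9863.
Setting f'(k) = n+g+δ gives 0.3·k^(0.3−1) = 0.11, hence k_gold = (0.3/0.11)^(1/0.7) ≈ 4.1925.
y_gold = 4.1925^0.3 ≈ 1.5372, c_gold = y_gold − 0.11·k_gold ≈ 1.0761.
Gain: Δc = 1.0761 − 0.9863 ≈ 0.0897.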